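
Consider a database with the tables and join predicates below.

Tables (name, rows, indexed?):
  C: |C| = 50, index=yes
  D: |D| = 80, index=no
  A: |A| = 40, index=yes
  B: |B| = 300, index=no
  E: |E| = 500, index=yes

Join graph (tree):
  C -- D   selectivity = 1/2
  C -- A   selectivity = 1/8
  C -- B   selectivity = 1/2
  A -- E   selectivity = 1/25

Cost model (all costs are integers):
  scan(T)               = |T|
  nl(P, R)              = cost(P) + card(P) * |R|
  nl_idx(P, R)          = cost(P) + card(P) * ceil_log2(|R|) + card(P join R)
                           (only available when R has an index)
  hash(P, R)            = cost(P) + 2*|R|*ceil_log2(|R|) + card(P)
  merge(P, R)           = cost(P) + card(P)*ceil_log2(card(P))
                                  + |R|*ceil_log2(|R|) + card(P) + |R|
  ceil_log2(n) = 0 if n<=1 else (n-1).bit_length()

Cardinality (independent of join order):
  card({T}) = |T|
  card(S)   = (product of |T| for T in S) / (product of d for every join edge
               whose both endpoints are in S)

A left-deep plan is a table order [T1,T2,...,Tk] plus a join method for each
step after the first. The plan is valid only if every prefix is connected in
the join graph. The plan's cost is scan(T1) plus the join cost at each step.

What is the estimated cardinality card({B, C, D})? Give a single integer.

Tables in S: B(300), C(50), D(80)
Edges inside S: C-D(d=2), C-B(d=2)
numerator = 300 * 50 * 80 = 1200000
denominator = 2 * 2 = 4
card(S) = 1200000 / 4 = 300000

300000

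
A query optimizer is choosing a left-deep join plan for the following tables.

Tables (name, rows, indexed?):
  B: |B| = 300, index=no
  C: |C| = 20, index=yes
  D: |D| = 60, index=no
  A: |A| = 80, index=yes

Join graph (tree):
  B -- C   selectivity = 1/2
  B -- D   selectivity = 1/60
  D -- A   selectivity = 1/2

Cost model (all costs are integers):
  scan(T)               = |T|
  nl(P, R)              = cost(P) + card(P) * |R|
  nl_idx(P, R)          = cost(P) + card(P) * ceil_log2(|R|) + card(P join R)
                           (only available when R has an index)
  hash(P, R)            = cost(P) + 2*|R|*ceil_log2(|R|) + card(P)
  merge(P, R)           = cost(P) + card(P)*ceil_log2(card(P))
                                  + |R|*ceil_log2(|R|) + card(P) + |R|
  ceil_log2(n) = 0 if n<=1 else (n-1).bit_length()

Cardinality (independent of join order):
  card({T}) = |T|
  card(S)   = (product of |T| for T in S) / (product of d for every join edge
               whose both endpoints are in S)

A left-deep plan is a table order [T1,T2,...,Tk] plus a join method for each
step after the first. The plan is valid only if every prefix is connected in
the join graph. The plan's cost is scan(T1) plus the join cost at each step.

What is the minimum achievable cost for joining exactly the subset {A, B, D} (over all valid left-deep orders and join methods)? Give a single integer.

2740

Selinger DP over subsets of {A,B,D}:
  {B}: scan cost=300, card=300
  {D}: scan cost=60, card=60
  {A}: scan cost=80, card=80
  {BD}: card=300; try (D,hash)→1320, (B,merge)→3480, (D,merge)→3720, (B,hash)→5520, (B,nl)→18060, (D,nl)→18300; best=1320 via (D,hash)
  {AD}: card=2400; try (D,hash)→880, (A,merge)→1120, (D,merge)→1140, (A,hash)→1240, (A,nl_idx)→2880, (A,nl)→4860 …(+1); best=880 via (D,hash)
  {ABD}: card=12000; try (A,hash)→2740, (A,merge)→4960, (B,hash)→8680, (A,nl_idx)→15420, (A,nl)→25320, (B,merge)→35080 …(+1); best=2740 via (A,hash)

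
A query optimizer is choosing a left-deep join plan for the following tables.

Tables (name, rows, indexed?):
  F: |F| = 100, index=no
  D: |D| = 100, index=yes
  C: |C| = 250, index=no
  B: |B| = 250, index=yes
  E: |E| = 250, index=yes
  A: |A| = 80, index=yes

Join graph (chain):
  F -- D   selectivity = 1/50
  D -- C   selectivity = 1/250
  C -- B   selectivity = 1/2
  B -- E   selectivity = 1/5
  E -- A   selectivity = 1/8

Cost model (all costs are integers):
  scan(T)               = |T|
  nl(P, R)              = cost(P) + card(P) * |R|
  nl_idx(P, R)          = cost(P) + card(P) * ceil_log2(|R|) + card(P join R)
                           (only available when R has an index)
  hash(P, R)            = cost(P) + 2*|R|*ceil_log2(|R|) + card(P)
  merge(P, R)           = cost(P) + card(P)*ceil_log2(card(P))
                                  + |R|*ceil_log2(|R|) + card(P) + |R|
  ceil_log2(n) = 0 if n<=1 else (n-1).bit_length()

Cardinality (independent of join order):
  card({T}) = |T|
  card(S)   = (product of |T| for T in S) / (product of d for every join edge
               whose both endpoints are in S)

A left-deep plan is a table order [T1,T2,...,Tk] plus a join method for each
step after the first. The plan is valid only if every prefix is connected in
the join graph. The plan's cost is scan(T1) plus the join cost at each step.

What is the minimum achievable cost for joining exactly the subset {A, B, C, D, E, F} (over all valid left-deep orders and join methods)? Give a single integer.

Selinger DP over subsets of {A,B,C,D,E,F}:
  {F}: scan cost=100, card=100
  {D}: scan cost=100, card=100
  {C}: scan cost=250, card=250
  {B}: scan cost=250, card=250
  {E}: scan cost=250, card=250
  {A}: scan cost=80, card=80
  {DF}: card=200; try (D,nl_idx)→1000, (F,hash)→1600, (D,hash)→1600, (F,merge)→1700, (D,merge)→1700, (F,nl)→10100 …(+1); best=1000 via (D,nl_idx)
  {CD}: card=100; try (D,hash)→1900, (D,nl_idx)→2100, (C,merge)→3150, (D,merge)→3300, (C,hash)→4200, (C,nl)→25100 …(+1); best=1900 via (D,hash)
  {BC}: card=31250; try (C,hash)→4500, (B,hash)→4500, (C,merge)→4750, (B,merge)→4750, (B,nl_idx)→33500, (C,nl)→62750 …(+1); best=4500 via (C,hash)
  {BE}: card=12500; try (E,hash)→4500, (B,hash)→4500, (E,merge)→4750, (B,merge)→4750, (E,nl_idx)→14750, (B,nl_idx)→14750 …(+2); best=4500 via (E,hash)
  {AE}: card=2500; try (A,hash)→1620, (E,merge)→2970, (A,merge)→3140, (E,nl_idx)→3220, (E,hash)→4160, (A,nl_idx)→4500 …(+2); best=1620 via (A,hash)
  {CDF}: card=200; try (F,hash)→3400, (F,merge)→3500, (C,merge)→5050, (C,hash)→5200, (F,nl)→11900, (C,nl)→51000; best=3400 via (F,hash)
  {BCD}: card=12500; try (B,merge)→4950, (B,hash)→6000, (B,nl_idx)→15200, (B,nl)→26900, (D,hash)→37150, (D,nl_idx)→235750 …(+2); best=4950 via (B,merge)
  {BCE}: card=1562500; try (C,hash)→21000, (E,hash)→39750, (C,merge)→194250, (E,merge)→506750, (E,nl_idx)→1817000, (C,nl)→3129500 …(+1); best=21000 via (C,hash)
  {ABE}: card=125000; try (B,hash)→8120, (A,hash)→18120, (B,merge)→36370, (B,nl_idx)→146620, (A,merge)→192640, (A,nl_idx)→217000 …(+2); best=8120 via (B,hash)
  {BCDF}: card=25000; try (B,merge)→7450, (B,hash)→7600, (F,hash)→18850, (B,nl_idx)→30000, (B,nl)→53400, (F,merge)→193250 …(+1); best=7450 via (B,merge)
  {BCDE}: card=625000; try (E,hash)→21450, (E,merge)→194700, (E,nl_idx)→729950, (D,hash)→1584900, (E,nl)→3129950, (D,nl_idx)→11583500 …(+2); best=21450 via (E,hash)
  {ABCE}: card=15625000; try (C,hash)→137120, (A,hash)→1584620, (C,merge)→2260370, (A,nl_idx)→26583500, (C,nl)→31258120, (A,merge)→34396640 …(+1); best=137120 via (C,hash)
  {BCDEF}: card=1250000; try (E,hash)→36450, (E,merge)→409700, (F,hash)→647850, (E,nl_idx)→1457450, (E,nl)→6257450, (F,merge)→13147250 …(+1); best=36450 via (E,hash)
  {ABCDE}: card=6250000; try (A,hash)→647570, (A,nl_idx)→10646450, (A,merge)→13147090, (D,hash)→15763520, (A,nl)→50021450, (D,nl_idx)→115762120 …(+2); best=647570 via (A,hash)
  {ABCDEF}: card=12500000; try (A,hash)→1287570, (F,hash)→6898970, (A,nl_idx)→21286450, (A,merge)→27537090, (A,nl)→100036450, (F,merge)→150648370 …(+1); best=1287570 via (A,hash)

1287570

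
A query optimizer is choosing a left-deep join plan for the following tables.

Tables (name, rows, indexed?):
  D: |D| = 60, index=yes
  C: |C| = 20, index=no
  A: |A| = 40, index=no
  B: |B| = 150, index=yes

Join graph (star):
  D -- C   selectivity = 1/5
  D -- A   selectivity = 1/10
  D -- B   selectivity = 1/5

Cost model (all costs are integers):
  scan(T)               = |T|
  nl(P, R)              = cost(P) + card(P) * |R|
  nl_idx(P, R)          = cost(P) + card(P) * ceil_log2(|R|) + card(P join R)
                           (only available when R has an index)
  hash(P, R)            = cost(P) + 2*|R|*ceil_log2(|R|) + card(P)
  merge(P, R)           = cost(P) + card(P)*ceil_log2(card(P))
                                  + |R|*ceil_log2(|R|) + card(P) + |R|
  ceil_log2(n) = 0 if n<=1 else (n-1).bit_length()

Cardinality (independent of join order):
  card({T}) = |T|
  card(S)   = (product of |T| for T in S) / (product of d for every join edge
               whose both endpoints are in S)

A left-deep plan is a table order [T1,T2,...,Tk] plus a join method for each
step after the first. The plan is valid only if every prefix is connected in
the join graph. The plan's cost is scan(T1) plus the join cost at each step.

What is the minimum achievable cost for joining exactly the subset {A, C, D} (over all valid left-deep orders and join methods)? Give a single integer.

960

Selinger DP over subsets of {A,C,D}:
  {D}: scan cost=60, card=60
  {C}: scan cost=20, card=20
  {A}: scan cost=40, card=40
  {CD}: card=240; try (C,hash)→320, (D,nl_idx)→380, (D,merge)→560, (C,merge)→600, (D,hash)→760, (D,nl)→1220 …(+1); best=320 via (C,hash)
  {AD}: card=240; try (D,nl_idx)→520, (A,hash)→600, (D,merge)→740, (A,merge)→760, (D,hash)→800, (D,nl)→2440 …(+1); best=520 via (D,nl_idx)
  {ACD}: card=960; try (C,hash)→960, (A,hash)→1040, (A,merge)→2760, (C,merge)→2800, (C,nl)→5320, (A,nl)→9920; best=960 via (C,hash)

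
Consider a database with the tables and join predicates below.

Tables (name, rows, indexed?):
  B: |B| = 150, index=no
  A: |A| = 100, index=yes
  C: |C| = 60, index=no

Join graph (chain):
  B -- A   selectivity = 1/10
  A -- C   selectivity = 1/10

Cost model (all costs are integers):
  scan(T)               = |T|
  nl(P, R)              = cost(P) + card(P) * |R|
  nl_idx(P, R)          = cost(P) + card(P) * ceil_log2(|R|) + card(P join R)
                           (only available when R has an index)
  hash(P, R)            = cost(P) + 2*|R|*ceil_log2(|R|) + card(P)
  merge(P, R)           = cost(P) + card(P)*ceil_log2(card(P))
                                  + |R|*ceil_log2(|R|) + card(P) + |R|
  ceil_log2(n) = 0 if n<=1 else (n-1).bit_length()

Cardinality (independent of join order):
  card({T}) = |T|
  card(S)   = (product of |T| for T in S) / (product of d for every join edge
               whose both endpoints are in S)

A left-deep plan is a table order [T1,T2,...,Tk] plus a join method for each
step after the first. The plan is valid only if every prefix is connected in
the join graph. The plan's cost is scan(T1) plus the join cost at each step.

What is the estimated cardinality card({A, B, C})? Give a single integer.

Tables in S: A(100), B(150), C(60)
Edges inside S: B-A(d=10), A-C(d=10)
numerator = 100 * 150 * 60 = 900000
denominator = 10 * 10 = 100
card(S) = 900000 / 100 = 9000

9000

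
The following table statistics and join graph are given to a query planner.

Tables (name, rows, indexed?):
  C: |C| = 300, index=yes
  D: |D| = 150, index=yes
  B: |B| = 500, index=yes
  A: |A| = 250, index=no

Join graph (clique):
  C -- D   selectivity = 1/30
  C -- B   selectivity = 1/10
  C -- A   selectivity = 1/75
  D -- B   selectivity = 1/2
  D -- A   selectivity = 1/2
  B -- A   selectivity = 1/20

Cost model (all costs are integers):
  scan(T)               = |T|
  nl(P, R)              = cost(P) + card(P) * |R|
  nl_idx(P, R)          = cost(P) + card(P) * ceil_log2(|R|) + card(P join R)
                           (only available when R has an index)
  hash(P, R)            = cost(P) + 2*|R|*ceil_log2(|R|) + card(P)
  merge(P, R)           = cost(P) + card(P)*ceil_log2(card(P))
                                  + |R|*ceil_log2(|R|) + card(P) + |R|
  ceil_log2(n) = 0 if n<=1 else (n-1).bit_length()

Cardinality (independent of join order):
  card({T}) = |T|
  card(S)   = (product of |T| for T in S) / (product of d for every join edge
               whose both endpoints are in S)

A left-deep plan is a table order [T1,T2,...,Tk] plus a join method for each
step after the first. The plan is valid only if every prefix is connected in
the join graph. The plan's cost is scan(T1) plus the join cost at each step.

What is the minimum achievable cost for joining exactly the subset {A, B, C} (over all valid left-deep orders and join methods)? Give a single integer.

Selinger DP over subsets of {A,B,C}:
  {C}: scan cost=300, card=300
  {B}: scan cost=500, card=500
  {A}: scan cost=250, card=250
  {BC}: card=15000; try (C,hash)→6400, (B,merge)→8300, (C,merge)→8500, (B,hash)→9600, (B,nl_idx)→18000, (C,nl_idx)→20000 …(+2); best=6400 via (C,hash)
  {AC}: card=1000; try (C,nl_idx)→3500, (A,hash)→4600, (C,merge)→5500, (A,merge)→5550, (C,hash)→5900, (C,nl)→75250 …(+1); best=3500 via (C,nl_idx)
  {AB}: card=6250; try (A,hash)→5000, (B,merge)→7500, (A,merge)→7750, (B,nl_idx)→8750, (B,hash)→9500, (B,nl)→125250 …(+1); best=5000 via (A,hash)
  {ABC}: card=2500; try (B,hash)→13500, (B,nl_idx)→15000, (C,hash)→16650, (B,merge)→19500, (A,hash)→25400, (C,nl_idx)→63750 …(+5); best=13500 via (B,hash)

13500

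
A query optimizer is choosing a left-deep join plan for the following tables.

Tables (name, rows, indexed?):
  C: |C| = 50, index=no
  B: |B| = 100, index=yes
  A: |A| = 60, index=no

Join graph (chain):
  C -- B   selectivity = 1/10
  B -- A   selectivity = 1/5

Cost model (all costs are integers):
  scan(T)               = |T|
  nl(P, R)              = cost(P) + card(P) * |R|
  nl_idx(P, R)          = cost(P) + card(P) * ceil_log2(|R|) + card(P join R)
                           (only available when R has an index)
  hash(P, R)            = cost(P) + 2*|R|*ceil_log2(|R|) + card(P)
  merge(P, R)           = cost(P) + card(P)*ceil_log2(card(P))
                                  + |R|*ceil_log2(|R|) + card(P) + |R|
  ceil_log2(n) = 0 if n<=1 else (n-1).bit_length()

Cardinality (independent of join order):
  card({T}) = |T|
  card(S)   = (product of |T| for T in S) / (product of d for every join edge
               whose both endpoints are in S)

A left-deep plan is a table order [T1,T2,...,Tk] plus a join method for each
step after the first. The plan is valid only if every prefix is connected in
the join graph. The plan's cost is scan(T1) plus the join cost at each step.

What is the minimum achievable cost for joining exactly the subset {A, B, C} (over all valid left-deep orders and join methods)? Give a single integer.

2020

Selinger DP over subsets of {A,B,C}:
  {C}: scan cost=50, card=50
  {B}: scan cost=100, card=100
  {A}: scan cost=60, card=60
  {BC}: card=500; try (C,hash)→800, (B,nl_idx)→900, (B,merge)→1200, (C,merge)→1250, (B,hash)→1500, (B,nl)→5050 …(+1); best=800 via (C,hash)
  {AB}: card=1200; try (A,hash)→920, (B,merge)→1280, (A,merge)→1320, (B,hash)→1520, (B,nl_idx)→1680, (B,nl)→6060 …(+1); best=920 via (A,hash)
  {ABC}: card=6000; try (A,hash)→2020, (C,hash)→2720, (A,merge)→6220, (C,merge)→15670, (A,nl)→30800, (C,nl)→60920; best=2020 via (A,hash)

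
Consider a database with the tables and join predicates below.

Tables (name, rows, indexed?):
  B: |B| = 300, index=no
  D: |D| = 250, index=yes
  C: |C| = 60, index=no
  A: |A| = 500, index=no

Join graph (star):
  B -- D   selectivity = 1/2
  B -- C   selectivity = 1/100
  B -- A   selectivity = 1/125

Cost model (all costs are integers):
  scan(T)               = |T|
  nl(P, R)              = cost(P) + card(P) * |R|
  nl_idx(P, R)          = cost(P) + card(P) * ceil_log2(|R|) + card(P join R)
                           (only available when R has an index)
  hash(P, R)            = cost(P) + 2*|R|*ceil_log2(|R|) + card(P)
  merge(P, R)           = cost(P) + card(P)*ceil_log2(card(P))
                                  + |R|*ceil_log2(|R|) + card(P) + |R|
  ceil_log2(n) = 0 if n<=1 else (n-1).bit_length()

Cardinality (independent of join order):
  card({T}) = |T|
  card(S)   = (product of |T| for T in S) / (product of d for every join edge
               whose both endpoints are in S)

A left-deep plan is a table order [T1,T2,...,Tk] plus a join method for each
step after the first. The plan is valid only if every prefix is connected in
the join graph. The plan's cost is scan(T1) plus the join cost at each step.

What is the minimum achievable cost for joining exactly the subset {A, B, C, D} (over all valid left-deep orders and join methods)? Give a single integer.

12660

Selinger DP over subsets of {A,B,C,D}:
  {B}: scan cost=300, card=300
  {D}: scan cost=250, card=250
  {C}: scan cost=60, card=60
  {A}: scan cost=500, card=500
  {BD}: card=37500; try (D,hash)→4600, (B,merge)→5500, (D,merge)→5550, (B,hash)→5900, (D,nl_idx)→40200, (B,nl)→75250 …(+1); best=4600 via (D,hash)
  {BC}: card=180; try (C,hash)→1320, (B,merge)→3480, (C,merge)→3720, (B,hash)→5520, (B,nl)→18060, (C,nl)→18300; best=1320 via (C,hash)
  {AB}: card=1200; try (B,hash)→6400, (A,merge)→8300, (B,merge)→8500, (A,hash)→9600, (A,nl)→150300, (B,nl)→150500; best=6400 via (B,hash)
  {BCD}: card=22500; try (D,merge)→5190, (D,hash)→5500, (D,nl_idx)→25260, (C,hash)→42820, (D,nl)→46320, (C,merge)→642520 …(+1); best=5190 via (D,merge)
  {ABD}: card=150000; try (D,hash)→11600, (D,merge)→23050, (A,hash)→51100, (D,nl_idx)→166000, (D,nl)→306400, (A,merge)→647100 …(+1); best=11600 via (D,hash)
  {ABC}: card=720; try (A,merge)→7940, (C,hash)→8320, (A,hash)→10500, (C,merge)→21220, (C,nl)→78400, (A,nl)→91320; best=7940 via (A,merge)
  {ABCD}: card=90000; try (D,hash)→12660, (D,merge)→18110, (A,hash)→36690, (D,nl_idx)→103700, (C,hash)→162320, (D,nl)→187940 …(+4); best=12660 via (D,hash)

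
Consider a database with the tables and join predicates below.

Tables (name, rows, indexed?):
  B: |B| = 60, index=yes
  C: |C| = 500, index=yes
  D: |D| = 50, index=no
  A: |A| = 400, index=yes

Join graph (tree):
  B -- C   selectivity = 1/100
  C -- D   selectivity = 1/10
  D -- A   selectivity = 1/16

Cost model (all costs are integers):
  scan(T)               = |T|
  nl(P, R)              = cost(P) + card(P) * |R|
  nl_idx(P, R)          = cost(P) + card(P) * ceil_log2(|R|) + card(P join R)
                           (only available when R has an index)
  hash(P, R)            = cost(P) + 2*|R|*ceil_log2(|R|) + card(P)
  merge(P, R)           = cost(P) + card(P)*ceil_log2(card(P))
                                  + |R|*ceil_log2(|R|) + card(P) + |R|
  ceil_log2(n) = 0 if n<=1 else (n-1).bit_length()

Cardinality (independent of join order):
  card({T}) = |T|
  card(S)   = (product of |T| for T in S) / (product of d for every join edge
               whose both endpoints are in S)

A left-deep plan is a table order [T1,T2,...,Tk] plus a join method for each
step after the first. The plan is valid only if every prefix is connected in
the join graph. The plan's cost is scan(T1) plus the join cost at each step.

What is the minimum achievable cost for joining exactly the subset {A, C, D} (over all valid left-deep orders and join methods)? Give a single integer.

11300

Selinger DP over subsets of {A,C,D}:
  {C}: scan cost=500, card=500
  {D}: scan cost=50, card=50
  {A}: scan cost=400, card=400
  {CD}: card=2500; try (D,hash)→1600, (C,nl_idx)→3000, (C,merge)→5400, (D,merge)→5850, (C,hash)→9100, (C,nl)→25050 …(+1); best=1600 via (D,hash)
  {AD}: card=1250; try (D,hash)→1400, (A,nl_idx)→1750, (A,merge)→4400, (D,merge)→4750, (A,hash)→7300, (A,nl)→20050 …(+1); best=1400 via (D,hash)
  {ACD}: card=62500; try (A,hash)→11300, (C,hash)→11650, (C,merge)→21400, (A,merge)→38100, (C,nl_idx)→75150, (A,nl_idx)→86600 …(+2); best=11300 via (A,hash)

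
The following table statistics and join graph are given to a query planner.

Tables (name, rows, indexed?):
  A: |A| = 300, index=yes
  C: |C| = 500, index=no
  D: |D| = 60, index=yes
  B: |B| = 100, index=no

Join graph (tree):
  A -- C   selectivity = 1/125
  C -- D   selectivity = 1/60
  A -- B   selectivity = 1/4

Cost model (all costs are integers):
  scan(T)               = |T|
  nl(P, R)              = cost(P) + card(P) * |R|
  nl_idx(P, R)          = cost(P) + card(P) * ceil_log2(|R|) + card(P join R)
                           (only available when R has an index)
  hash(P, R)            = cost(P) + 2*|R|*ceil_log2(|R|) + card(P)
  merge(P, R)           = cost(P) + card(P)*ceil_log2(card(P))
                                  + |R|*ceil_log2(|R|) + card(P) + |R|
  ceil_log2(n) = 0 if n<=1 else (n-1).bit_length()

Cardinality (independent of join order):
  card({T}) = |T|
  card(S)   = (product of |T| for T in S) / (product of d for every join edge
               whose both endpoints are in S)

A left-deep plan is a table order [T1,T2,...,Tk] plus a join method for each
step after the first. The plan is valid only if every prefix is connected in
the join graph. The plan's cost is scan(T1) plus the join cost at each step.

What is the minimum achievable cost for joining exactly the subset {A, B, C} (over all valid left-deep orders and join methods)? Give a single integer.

Selinger DP over subsets of {A,B,C}:
  {A}: scan cost=300, card=300
  {C}: scan cost=500, card=500
  {B}: scan cost=100, card=100
  {AC}: card=1200; try (A,nl_idx)→6200, (A,hash)→6400, (C,merge)→8300, (A,merge)→8500, (C,hash)→9600, (C,nl)→150300 …(+1); best=6200 via (A,nl_idx)
  {AB}: card=7500; try (B,hash)→2000, (A,merge)→3900, (B,merge)→4100, (A,hash)→5600, (A,nl_idx)→8500, (A,nl)→30100 …(+1); best=2000 via (B,hash)
  {ABC}: card=30000; try (B,hash)→8800, (C,hash)→18500, (B,merge)→21400, (C,merge)→112000, (B,nl)→126200, (C,nl)→3752000; best=8800 via (B,hash)

8800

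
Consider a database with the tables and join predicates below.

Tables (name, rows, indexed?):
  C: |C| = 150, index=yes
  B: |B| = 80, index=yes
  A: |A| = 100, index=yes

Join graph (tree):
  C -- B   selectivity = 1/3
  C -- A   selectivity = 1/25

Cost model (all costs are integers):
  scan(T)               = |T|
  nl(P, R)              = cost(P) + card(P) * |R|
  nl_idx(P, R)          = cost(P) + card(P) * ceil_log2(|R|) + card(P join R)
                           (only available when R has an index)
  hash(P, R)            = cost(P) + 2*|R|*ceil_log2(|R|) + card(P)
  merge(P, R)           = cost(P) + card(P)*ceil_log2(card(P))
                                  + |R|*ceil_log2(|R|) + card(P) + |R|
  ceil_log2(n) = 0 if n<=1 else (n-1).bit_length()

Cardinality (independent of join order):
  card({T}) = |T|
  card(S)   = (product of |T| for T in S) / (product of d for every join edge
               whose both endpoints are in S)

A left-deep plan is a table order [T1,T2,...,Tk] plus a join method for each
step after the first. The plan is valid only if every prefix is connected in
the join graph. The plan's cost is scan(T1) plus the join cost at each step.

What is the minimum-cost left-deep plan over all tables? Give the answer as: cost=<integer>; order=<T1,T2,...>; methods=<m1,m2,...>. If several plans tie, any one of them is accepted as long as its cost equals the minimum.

cost=3220; order=A,C,B; methods=nl_idx,hash

Selinger DP (subsets sized 1..n):
  {C}: scan cost=150, card=150
  {B}: scan cost=80, card=80
  {A}: scan cost=100, card=100
  {BC}: card=4000; try (B,hash)→1420, (C,merge)→2070, (B,merge)→2140, (C,hash)→2560, (C,nl_idx)→4720, (B,nl_idx)→5200 …(+2); best=1420 via (B,hash)
  {AC}: card=600; try (C,nl_idx)→1500, (A,hash)→1700, (A,nl_idx)→1800, (C,merge)→2250, (A,merge)→2300, (C,hash)→2600 …(+2); best=1500 via (C,nl_idx)
  {ABC}: card=16000; try (B,hash)→3220, (A,hash)→6820, (B,merge)→8740, (B,nl_idx)→21700, (A,nl_idx)→45420, (B,nl)→49500 …(+2); best=3220 via (B,hash)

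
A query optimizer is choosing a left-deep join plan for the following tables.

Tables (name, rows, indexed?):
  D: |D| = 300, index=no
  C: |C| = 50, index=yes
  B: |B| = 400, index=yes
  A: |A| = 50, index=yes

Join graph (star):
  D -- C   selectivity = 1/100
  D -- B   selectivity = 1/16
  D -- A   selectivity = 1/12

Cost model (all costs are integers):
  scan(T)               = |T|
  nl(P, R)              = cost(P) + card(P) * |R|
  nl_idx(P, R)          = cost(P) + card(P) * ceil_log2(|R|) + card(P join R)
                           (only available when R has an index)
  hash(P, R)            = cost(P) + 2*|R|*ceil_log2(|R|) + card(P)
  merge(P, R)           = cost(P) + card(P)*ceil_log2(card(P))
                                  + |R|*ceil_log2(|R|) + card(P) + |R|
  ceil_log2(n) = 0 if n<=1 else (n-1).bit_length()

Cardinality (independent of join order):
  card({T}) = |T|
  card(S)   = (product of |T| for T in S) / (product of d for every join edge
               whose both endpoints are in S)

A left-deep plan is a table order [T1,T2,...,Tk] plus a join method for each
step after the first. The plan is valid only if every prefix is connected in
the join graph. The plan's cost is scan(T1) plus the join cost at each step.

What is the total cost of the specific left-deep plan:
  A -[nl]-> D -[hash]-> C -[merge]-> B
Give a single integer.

27775

step 1: scan A: cost=50, card=50
step 2: join D via nl
    card(P join D) = 50*300/(12) = 1250
    cost = 50 + 50*300 = 15050
step 3: join C via hash
    card(P join C) = 1250*50/(100) = 625
    cost = 15050 + 2*50*6 + 1250 = 16900
step 4: join B via merge
    card(P join B) = 625*400/(16) = 15625
    cost = 16900 + 625*10 + 400*9 + 625 + 400 = 27775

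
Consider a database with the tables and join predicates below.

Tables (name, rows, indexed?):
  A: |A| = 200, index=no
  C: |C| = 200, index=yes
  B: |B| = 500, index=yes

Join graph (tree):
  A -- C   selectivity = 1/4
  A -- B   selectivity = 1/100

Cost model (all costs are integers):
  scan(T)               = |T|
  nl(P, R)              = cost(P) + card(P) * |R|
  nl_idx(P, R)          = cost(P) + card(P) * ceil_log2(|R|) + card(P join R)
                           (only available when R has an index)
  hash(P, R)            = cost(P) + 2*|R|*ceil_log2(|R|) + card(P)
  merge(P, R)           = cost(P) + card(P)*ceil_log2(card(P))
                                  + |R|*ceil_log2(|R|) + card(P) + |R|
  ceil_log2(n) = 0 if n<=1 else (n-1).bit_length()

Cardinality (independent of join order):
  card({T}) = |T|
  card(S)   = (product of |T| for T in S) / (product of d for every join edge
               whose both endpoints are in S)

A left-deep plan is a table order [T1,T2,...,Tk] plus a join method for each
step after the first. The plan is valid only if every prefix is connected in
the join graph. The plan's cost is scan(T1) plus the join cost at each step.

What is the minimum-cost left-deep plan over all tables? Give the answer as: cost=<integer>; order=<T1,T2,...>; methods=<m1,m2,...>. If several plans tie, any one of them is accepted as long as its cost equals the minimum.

cost=7200; order=A,B,C; methods=nl_idx,hash

Selinger DP (subsets sized 1..n):
  {A}: scan cost=200, card=200
  {C}: scan cost=200, card=200
  {B}: scan cost=500, card=500
  {AC}: card=10000; try (C,hash)→3600, (A,hash)→3600, (C,merge)→3800, (A,merge)→3800, (C,nl_idx)→11800, (C,nl)→40200 …(+1); best=3600 via (C,hash)
  {AB}: card=1000; try (B,nl_idx)→3000, (A,hash)→4200, (B,merge)→7000, (A,merge)→7300, (B,hash)→9400, (B,nl)→100200 …(+1); best=3000 via (B,nl_idx)
  {ABC}: card=50000; try (C,hash)→7200, (C,merge)→15800, (B,hash)→22600, (C,nl_idx)→61000, (B,nl_idx)→143600, (B,merge)→158600 …(+2); best=7200 via (C,hash)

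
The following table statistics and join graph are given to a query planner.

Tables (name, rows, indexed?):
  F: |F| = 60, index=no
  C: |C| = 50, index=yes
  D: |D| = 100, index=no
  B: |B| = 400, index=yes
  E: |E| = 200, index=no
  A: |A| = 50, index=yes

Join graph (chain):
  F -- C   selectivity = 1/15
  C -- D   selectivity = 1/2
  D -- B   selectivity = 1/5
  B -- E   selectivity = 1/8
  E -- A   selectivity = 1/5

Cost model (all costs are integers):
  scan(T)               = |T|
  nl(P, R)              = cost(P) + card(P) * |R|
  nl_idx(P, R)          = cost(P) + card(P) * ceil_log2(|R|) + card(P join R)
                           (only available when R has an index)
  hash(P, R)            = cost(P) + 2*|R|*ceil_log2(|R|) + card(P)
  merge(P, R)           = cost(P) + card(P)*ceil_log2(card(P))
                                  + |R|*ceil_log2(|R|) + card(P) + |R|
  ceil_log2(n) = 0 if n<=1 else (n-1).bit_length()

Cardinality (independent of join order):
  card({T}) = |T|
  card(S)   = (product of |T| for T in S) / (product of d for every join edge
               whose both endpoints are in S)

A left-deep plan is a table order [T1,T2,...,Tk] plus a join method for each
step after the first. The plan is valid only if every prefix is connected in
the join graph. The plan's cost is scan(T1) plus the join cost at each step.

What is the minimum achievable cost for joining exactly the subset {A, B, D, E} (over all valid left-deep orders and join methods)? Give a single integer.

Selinger DP over subsets of {A,B,D,E}:
  {D}: scan cost=100, card=100
  {B}: scan cost=400, card=400
  {E}: scan cost=200, card=200
  {A}: scan cost=50, card=50
  {BD}: card=8000; try (D,hash)→2200, (B,merge)→4900, (D,merge)→5200, (B,hash)→7400, (B,nl_idx)→9000, (B,nl)→40100 …(+1); best=2200 via (D,hash)
  {BE}: card=10000; try (E,hash)→4000, (B,merge)→6000, (E,merge)→6200, (B,hash)→7600, (B,nl_idx)→12000, (B,nl)→80200 …(+1); best=4000 via (E,hash)
  {AE}: card=2000; try (A,hash)→1000, (E,merge)→2200, (A,merge)→2350, (E,hash)→3300, (A,nl_idx)→3400, (E,nl)→10050 …(+1); best=1000 via (A,hash)
  {BDE}: card=200000; try (E,hash)→13400, (D,hash)→15400, (E,merge)→116000, (D,merge)→154800, (D,nl)→1004000, (E,nl)→1602200; best=13400 via (E,hash)
  {ABE}: card=100000; try (B,hash)→10200, (A,hash)→14600, (B,merge)→29000, (B,nl_idx)→119000, (A,merge)→154350, (A,nl_idx)→164000 …(+2); best=10200 via (B,hash)
  {ABDE}: card=2000000; try (D,hash)→111600, (A,hash)→214000, (D,merge)→1811000, (A,nl_idx)→3213400, (A,merge)→3813750, (D,nl)→10010200 …(+1); best=111600 via (D,hash)

111600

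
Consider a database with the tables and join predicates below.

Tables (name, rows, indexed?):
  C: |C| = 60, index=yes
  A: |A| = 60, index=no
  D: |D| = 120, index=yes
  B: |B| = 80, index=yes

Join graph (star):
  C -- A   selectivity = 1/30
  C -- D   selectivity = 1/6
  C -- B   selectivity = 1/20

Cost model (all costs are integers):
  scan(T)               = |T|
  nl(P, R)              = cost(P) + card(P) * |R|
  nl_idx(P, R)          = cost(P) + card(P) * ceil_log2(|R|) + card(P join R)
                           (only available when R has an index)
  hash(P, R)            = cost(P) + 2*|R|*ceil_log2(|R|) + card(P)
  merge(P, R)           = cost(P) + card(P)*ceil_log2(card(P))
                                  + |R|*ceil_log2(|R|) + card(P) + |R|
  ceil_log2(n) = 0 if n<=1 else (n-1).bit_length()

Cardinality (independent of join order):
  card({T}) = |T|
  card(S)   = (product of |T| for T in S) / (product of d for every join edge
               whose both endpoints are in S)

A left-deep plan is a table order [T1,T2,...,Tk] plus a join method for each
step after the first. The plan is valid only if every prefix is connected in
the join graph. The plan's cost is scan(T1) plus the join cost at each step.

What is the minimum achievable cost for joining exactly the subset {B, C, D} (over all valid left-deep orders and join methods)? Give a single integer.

Selinger DP over subsets of {B,C,D}:
  {C}: scan cost=60, card=60
  {D}: scan cost=120, card=120
  {B}: scan cost=80, card=80
  {CD}: card=1200; try (C,hash)→960, (D,merge)→1440, (C,merge)→1500, (D,nl_idx)→1680, (D,hash)→1800, (C,nl_idx)→2040 …(+2); best=960 via (C,hash)
  {BC}: card=240; try (B,nl_idx)→720, (C,nl_idx)→800, (C,hash)→880, (B,merge)→1120, (C,merge)→1140, (B,hash)→1240 …(+2); best=720 via (B,nl_idx)
  {BCD}: card=4800; try (D,hash)→2640, (B,hash)→3280, (D,merge)→3840, (D,nl_idx)→7200, (B,nl_idx)→14160, (B,merge)→16000 …(+2); best=2640 via (D,hash)

2640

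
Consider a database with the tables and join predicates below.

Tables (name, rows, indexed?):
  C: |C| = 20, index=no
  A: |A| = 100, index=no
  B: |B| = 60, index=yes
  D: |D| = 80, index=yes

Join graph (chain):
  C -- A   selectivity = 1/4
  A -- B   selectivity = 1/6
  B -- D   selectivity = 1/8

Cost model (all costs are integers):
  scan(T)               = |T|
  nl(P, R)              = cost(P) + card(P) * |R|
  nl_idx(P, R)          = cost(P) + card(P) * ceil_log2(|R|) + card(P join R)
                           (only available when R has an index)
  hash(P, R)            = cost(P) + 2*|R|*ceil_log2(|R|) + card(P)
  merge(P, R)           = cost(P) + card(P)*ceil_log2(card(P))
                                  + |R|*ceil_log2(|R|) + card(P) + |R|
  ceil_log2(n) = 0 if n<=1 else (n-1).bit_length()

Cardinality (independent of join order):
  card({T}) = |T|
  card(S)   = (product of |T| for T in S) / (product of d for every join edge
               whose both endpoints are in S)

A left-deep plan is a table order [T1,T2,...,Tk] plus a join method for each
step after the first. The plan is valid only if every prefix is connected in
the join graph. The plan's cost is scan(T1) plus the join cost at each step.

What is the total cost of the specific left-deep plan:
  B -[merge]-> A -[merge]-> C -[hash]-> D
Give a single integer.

18520

step 1: scan B: cost=60, card=60
step 2: join A via merge
    card(P join A) = 60*100/(6) = 1000
    cost = 60 + 60*6 + 100*7 + 60 + 100 = 1280
step 3: join C via merge
    card(P join C) = 1000*20/(4) = 5000
    cost = 1280 + 1000*10 + 20*5 + 1000 + 20 = 12400
step 4: join D via hash
    card(P join D) = 5000*80/(8) = 50000
    cost = 12400 + 2*80*7 + 5000 = 18520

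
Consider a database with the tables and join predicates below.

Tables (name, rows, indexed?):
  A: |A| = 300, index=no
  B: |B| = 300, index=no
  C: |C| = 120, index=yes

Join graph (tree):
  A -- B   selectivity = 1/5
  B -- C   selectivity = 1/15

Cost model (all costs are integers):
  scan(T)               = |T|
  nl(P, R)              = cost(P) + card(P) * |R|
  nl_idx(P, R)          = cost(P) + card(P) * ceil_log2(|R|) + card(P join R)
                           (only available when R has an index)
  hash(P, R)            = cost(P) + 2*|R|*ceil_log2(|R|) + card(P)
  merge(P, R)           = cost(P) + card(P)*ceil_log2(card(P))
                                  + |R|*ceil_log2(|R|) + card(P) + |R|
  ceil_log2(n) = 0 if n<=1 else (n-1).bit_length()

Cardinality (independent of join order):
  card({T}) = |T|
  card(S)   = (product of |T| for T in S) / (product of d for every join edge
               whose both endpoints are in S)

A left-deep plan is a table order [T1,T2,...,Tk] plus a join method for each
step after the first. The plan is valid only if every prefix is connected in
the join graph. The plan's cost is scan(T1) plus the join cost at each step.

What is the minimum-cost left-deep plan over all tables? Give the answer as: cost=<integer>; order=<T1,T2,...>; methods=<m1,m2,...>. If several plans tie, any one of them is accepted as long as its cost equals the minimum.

Selinger DP (subsets sized 1..n):
  {A}: scan cost=300, card=300
  {B}: scan cost=300, card=300
  {C}: scan cost=120, card=120
  {AB}: card=18000; try (B,hash)→6000, (A,hash)→6000, (B,merge)→6300, (A,merge)→6300, (B,nl)→90300, (A,nl)→90300; best=6000 via (B,hash)
  {BC}: card=2400; try (C,hash)→2280, (B,merge)→4080, (C,merge)→4260, (C,nl_idx)→4800, (B,hash)→5640, (B,nl)→36120 …(+1); best=2280 via (C,hash)
  {ABC}: card=144000; try (A,hash)→10080, (C,hash)→25680, (A,merge)→36480, (C,nl_idx)→276000, (C,merge)→294960, (A,nl)→722280 …(+1); best=10080 via (A,hash)

cost=10080; order=B,C,A; methods=hash,hash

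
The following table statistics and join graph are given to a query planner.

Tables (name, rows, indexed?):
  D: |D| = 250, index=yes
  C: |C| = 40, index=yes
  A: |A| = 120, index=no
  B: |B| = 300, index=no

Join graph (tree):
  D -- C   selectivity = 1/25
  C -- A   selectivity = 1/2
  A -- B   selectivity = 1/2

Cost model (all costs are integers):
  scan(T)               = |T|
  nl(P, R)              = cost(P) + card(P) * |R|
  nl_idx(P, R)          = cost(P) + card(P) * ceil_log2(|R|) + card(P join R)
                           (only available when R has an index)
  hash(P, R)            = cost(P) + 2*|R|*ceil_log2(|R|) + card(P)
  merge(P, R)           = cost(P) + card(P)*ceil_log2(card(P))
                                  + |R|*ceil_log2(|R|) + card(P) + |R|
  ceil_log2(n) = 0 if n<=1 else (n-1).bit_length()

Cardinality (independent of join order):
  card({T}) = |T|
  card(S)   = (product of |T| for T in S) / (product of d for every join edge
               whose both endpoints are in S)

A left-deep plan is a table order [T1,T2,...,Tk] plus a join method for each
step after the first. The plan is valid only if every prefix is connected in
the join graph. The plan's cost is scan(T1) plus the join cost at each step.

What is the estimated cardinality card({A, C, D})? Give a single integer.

24000

Tables in S: A(120), C(40), D(250)
Edges inside S: D-C(d=25), C-A(d=2)
numerator = 120 * 40 * 250 = 1200000
denominator = 25 * 2 = 50
card(S) = 1200000 / 50 = 24000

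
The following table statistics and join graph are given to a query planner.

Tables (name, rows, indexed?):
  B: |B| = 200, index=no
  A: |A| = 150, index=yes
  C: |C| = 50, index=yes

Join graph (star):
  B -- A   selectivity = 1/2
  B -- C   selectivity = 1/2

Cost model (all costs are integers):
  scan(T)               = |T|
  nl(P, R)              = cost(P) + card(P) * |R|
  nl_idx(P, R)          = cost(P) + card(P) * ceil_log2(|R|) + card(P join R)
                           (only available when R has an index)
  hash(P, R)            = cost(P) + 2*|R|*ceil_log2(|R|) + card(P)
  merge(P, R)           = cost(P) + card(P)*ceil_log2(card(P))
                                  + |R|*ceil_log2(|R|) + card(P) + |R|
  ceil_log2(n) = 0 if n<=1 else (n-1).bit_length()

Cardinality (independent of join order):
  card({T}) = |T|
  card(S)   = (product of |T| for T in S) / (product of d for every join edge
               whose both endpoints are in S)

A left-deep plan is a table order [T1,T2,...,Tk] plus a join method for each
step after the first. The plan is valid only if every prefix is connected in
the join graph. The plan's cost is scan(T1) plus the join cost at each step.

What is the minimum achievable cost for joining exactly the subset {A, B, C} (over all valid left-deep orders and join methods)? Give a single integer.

Selinger DP over subsets of {A,B,C}:
  {B}: scan cost=200, card=200
  {A}: scan cost=150, card=150
  {C}: scan cost=50, card=50
  {AB}: card=15000; try (A,hash)→2800, (B,merge)→3300, (A,merge)→3350, (B,hash)→3500, (A,nl_idx)→16800, (B,nl)→30150 …(+1); best=2800 via (A,hash)
  {BC}: card=5000; try (C,hash)→1000, (B,merge)→2200, (C,merge)→2350, (B,hash)→3300, (C,nl_idx)→6400, (B,nl)→10050 …(+1); best=1000 via (C,hash)
  {ABC}: card=375000; try (A,hash)→8400, (C,hash)→18400, (A,merge)→72350, (C,merge)→228150, (A,nl_idx)→416000, (C,nl_idx)→467800 …(+2); best=8400 via (A,hash)

8400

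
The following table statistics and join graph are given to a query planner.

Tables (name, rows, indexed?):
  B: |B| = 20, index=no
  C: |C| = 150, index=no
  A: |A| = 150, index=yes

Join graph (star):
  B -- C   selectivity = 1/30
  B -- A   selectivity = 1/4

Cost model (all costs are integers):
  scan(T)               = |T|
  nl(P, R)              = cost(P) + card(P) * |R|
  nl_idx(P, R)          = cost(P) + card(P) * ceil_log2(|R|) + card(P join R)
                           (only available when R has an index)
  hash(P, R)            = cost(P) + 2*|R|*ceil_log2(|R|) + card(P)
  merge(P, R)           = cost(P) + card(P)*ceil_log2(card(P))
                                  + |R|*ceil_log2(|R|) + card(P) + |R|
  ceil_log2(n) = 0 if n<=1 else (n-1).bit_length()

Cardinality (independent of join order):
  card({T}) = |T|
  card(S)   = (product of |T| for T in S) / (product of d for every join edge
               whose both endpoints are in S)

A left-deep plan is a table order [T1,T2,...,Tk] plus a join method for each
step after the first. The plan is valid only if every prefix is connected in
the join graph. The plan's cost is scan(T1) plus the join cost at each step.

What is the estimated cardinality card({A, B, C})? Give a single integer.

3750

Tables in S: A(150), B(20), C(150)
Edges inside S: B-C(d=30), B-A(d=4)
numerator = 150 * 20 * 150 = 450000
denominator = 30 * 4 = 120
card(S) = 450000 / 120 = 3750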